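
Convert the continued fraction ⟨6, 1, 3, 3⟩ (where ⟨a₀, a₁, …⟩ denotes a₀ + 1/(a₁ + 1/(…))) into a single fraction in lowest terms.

Start with 3.
3 + 1/(3/1) = 3 + 1/3 = 10/3
1 + 1/(10/3) = 1 + 3/10 = 13/10
6 + 1/(13/10) = 6 + 10/13 = 88/13

88/13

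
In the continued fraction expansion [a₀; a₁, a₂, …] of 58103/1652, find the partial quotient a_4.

Apply division with remainder until the remainder is 0:
58103 ÷ 1652 → quotient 35, remainder 283
1652 ÷ 283 → quotient 5, remainder 237
283 ÷ 237 → quotient 1, remainder 46
237 ÷ 46 → quotient 5, remainder 7
46 ÷ 7 → quotient 6, remainder 4

6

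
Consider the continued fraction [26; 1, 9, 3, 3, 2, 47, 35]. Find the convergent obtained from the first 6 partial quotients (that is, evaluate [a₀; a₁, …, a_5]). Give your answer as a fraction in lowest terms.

Work from the innermost term outward:
Start with 2.
3 + 1/(2/1) = 3 + 1/2 = 7/2
3 + 1/(7/2) = 3 + 2/7 = 23/7
9 + 1/(23/7) = 9 + 7/23 = 214/23
1 + 1/(214/23) = 1 + 23/214 = 237/214
26 + 1/(237/214) = 26 + 214/237 = 6376/237

6376/237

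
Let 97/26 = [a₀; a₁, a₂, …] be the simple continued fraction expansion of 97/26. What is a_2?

⌊97/26⌋ = 3, remainder 19
⌊26/19⌋ = 1, remainder 7
⌊19/7⌋ = 2, remainder 5

2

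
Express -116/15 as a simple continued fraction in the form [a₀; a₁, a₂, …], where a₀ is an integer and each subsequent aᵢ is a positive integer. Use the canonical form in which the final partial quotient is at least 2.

[-8; 3, 1, 3]

Apply division with remainder until the remainder is 0:
-116 = -8·15 + 4, so a_0 = -8
15 = 3·4 + 3, so a_1 = 3
4 = 1·3 + 1, so a_2 = 1
3 = 3·1 + 0, so a_3 = 3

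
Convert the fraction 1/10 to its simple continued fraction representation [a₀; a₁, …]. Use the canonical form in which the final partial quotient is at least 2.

⌊1/10⌋ = 0, remainder 1
⌊10/1⌋ = 10, remainder 0

[0; 10]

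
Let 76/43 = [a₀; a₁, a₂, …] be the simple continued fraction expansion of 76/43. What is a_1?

Apply division with remainder until the remainder is 0:
76 ÷ 43 → quotient 1, remainder 33
43 ÷ 33 → quotient 1, remainder 10

1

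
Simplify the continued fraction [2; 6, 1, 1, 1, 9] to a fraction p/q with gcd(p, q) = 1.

415/193

Work from the innermost term outward:
Start with 9.
1 + 1/(9/1) = 1 + 1/9 = 10/9
1 + 1/(10/9) = 1 + 9/10 = 19/10
1 + 1/(19/10) = 1 + 10/19 = 29/19
6 + 1/(29/19) = 6 + 19/29 = 193/29
2 + 1/(193/29) = 2 + 29/193 = 415/193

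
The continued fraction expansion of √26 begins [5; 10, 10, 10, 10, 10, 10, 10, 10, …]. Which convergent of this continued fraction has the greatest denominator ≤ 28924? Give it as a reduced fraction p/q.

52525/10301

List convergents until the denominator exceeds the bound:
a_0 = 5: 5/1  (≤ bound)
a_1 = 10: 51/10  (≤ bound)
a_2 = 10: 515/101  (≤ bound)
a_3 = 10: 5201/1020  (≤ bound)
a_4 = 10: 52525/10301  (≤ bound)
a_5 = 10: 530451/104030  (> 28924, stop)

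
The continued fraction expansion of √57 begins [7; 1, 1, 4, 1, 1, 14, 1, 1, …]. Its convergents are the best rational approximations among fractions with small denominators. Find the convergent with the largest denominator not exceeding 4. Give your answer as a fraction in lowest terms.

a_0 = 7: 7/1  (≤ bound)
a_1 = 1: 8/1  (≤ bound)
a_2 = 1: 15/2  (≤ bound)
a_3 = 4: 68/9  (> 4, stop)

15/2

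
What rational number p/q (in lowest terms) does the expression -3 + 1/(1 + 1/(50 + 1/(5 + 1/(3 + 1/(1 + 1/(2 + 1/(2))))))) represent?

-14163/7013

a_0 = -3: -3/1
a_1 = 1: -2/1
a_2 = 50: -103/51
a_3 = 5: -517/256
a_4 = 3: -1654/819
a_5 = 1: -2171/1075
a_6 = 2: -5996/2969
a_7 = 2: -14163/7013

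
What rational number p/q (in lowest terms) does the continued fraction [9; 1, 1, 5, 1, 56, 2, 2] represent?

Work from the innermost term outward:
Start with 2.
2 + 1/(2/1) = 2 + 1/2 = 5/2
56 + 1/(5/2) = 56 + 2/5 = 282/5
1 + 1/(282/5) = 1 + 5/282 = 287/282
5 + 1/(287/282) = 5 + 282/287 = 1717/287
1 + 1/(1717/287) = 1 + 287/1717 = 2004/1717
1 + 1/(2004/1717) = 1 + 1717/2004 = 3721/2004
9 + 1/(3721/2004) = 9 + 2004/3721 = 35493/3721

35493/3721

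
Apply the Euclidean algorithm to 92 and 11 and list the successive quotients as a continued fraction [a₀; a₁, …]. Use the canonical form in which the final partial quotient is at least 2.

92 = 8·11 + 4, so a_0 = 8
11 = 2·4 + 3, so a_1 = 2
4 = 1·3 + 1, so a_2 = 1
3 = 3·1 + 0, so a_3 = 3

[8; 2, 1, 3]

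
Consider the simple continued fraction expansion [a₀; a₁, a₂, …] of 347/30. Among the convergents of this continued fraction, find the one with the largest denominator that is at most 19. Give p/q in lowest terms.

a_0 = 11: 11/1  (≤ bound)
a_1 = 1: 12/1  (≤ bound)
a_2 = 1: 23/2  (≤ bound)
a_3 = 3: 81/7  (≤ bound)
a_4 = 4: 347/30  (> 19, stop)

81/7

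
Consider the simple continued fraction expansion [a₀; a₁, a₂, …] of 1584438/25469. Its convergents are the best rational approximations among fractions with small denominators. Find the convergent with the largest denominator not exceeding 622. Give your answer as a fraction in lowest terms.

1182/19

List convergents until the denominator exceeds the bound:
a_0 = 62: 62/1  (≤ bound)
a_1 = 4: 249/4  (≤ bound)
a_2 = 1: 311/5  (≤ bound)
a_3 = 3: 1182/19  (≤ bound)
a_4 = 36: 42863/689  (> 622, stop)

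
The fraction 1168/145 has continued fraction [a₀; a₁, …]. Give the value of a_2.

8

Apply division with remainder until the remainder is 0:
⌊1168/145⌋ = 8, remainder 8
⌊145/8⌋ = 18, remainder 1
⌊8/1⌋ = 8, remainder 0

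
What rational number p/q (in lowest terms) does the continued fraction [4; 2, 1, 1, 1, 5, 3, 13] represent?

8335/1904

Build up convergents one term at a time:
a_0 = 4: 4/1
a_1 = 2: 9/2
a_2 = 1: 13/3
a_3 = 1: 22/5
a_4 = 1: 35/8
a_5 = 5: 197/45
a_6 = 3: 626/143
a_7 = 13: 8335/1904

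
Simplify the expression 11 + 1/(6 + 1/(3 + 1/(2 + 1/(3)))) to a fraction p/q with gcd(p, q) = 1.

1685/151

Use the convergent recurrence hₖ = aₖ·hₖ₋₁ + hₖ₋₂ (and likewise for the denominators kₖ):
a_0 = 11: 11/1
a_1 = 6: 67/6
a_2 = 3: 212/19
a_3 = 2: 491/44
a_4 = 3: 1685/151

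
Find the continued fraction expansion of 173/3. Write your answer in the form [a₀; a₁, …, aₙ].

⌊173/3⌋ = 57, remainder 2
⌊3/2⌋ = 1, remainder 1
⌊2/1⌋ = 2, remainder 0

[57; 1, 2]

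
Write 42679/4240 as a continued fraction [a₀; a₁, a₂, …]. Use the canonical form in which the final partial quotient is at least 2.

Run the Euclidean algorithm, recording each quotient:
42679 = 10·4240 + 279, so a_0 = 10
4240 = 15·279 + 55, so a_1 = 15
279 = 5·55 + 4, so a_2 = 5
55 = 13·4 + 3, so a_3 = 13
4 = 1·3 + 1, so a_4 = 1
3 = 3·1 + 0, so a_5 = 3

[10; 15, 5, 13, 1, 3]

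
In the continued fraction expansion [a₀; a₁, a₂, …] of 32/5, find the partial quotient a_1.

32 = 6·5 + 2, so a_0 = 6
5 = 2·2 + 1, so a_1 = 2

2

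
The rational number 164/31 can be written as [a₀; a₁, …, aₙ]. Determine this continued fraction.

164 = 5·31 + 9, so a_0 = 5
31 = 3·9 + 4, so a_1 = 3
9 = 2·4 + 1, so a_2 = 2
4 = 4·1 + 0, so a_3 = 4

[5; 3, 2, 4]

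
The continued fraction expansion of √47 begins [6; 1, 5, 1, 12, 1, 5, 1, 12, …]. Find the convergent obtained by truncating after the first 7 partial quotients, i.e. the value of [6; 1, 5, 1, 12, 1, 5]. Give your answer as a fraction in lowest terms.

a_0 = 6: 6/1
a_1 = 1: 7/1
a_2 = 5: 41/6
a_3 = 1: 48/7
a_4 = 12: 617/90
a_5 = 1: 665/97
a_6 = 5: 3942/575

3942/575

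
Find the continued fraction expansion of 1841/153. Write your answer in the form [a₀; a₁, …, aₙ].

Apply division with remainder until the remainder is 0:
⌊1841/153⌋ = 12, remainder 5
⌊153/5⌋ = 30, remainder 3
⌊5/3⌋ = 1, remainder 2
⌊3/2⌋ = 1, remainder 1
⌊2/1⌋ = 2, remainder 0

[12; 30, 1, 1, 2]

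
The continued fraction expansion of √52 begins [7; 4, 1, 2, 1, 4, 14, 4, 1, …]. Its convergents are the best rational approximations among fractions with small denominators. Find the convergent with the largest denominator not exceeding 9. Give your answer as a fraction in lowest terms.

List convergents until the denominator exceeds the bound:
a_0 = 7: 7/1  (≤ bound)
a_1 = 4: 29/4  (≤ bound)
a_2 = 1: 36/5  (≤ bound)
a_3 = 2: 101/14  (> 9, stop)

36/5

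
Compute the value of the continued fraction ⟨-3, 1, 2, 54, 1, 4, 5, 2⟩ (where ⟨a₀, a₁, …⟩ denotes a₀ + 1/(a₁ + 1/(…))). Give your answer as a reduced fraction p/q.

-21982/9429

Start with 2.
5 + 1/(2/1) = 5 + 1/2 = 11/2
4 + 1/(11/2) = 4 + 2/11 = 46/11
1 + 1/(46/11) = 1 + 11/46 = 57/46
54 + 1/(57/46) = 54 + 46/57 = 3124/57
2 + 1/(3124/57) = 2 + 57/3124 = 6305/3124
1 + 1/(6305/3124) = 1 + 3124/6305 = 9429/6305
-3 + 1/(9429/6305) = -3 + 6305/9429 = -21982/9429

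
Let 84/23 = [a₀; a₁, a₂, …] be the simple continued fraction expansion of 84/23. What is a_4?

84 ÷ 23 → quotient 3, remainder 15
23 ÷ 15 → quotient 1, remainder 8
15 ÷ 8 → quotient 1, remainder 7
8 ÷ 7 → quotient 1, remainder 1
7 ÷ 1 → quotient 7, remainder 0

7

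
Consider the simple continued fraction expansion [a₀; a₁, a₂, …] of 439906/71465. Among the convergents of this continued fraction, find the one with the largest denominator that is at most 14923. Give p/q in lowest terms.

12545/2038

a_0 = 6: 6/1  (≤ bound)
a_1 = 6: 37/6  (≤ bound)
a_2 = 2: 80/13  (≤ bound)
a_3 = 3: 277/45  (≤ bound)
a_4 = 45: 12545/2038  (≤ bound)
a_5 = 11: 138272/22463  (> 14923, stop)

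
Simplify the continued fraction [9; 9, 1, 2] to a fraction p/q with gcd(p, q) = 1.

Start with 2.
1 + 1/(2/1) = 1 + 1/2 = 3/2
9 + 1/(3/2) = 9 + 2/3 = 29/3
9 + 1/(29/3) = 9 + 3/29 = 264/29

264/29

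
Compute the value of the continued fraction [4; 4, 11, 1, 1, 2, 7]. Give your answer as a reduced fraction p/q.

7441/1753

a_0 = 4: 4/1
a_1 = 4: 17/4
a_2 = 11: 191/45
a_3 = 1: 208/49
a_4 = 1: 399/94
a_5 = 2: 1006/237
a_6 = 7: 7441/1753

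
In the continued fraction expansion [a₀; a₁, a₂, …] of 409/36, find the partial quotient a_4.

3

Apply division with remainder until the remainder is 0:
⌊409/36⌋ = 11, remainder 13
⌊36/13⌋ = 2, remainder 10
⌊13/10⌋ = 1, remainder 3
⌊10/3⌋ = 3, remainder 1
⌊3/1⌋ = 3, remainder 0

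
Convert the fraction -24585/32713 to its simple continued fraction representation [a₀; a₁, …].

Repeatedly divide and take the remainder:
-24585 ÷ 32713 → quotient -1, remainder 8128
32713 ÷ 8128 → quotient 4, remainder 201
8128 ÷ 201 → quotient 40, remainder 88
201 ÷ 88 → quotient 2, remainder 25
88 ÷ 25 → quotient 3, remainder 13
25 ÷ 13 → quotient 1, remainder 12
13 ÷ 12 → quotient 1, remainder 1
12 ÷ 1 → quotient 12, remainder 0

[-1; 4, 40, 2, 3, 1, 1, 12]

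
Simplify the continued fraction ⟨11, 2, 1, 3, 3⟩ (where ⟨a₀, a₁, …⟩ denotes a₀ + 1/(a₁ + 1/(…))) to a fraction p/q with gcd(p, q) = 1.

Compute successive convergents:
a_0 = 11: 11/1
a_1 = 2: 23/2
a_2 = 1: 34/3
a_3 = 3: 125/11
a_4 = 3: 409/36

409/36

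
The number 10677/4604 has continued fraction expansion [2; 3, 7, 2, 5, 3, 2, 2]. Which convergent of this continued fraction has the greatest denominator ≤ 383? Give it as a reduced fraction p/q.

596/257

a_0 = 2: 2/1  (≤ bound)
a_1 = 3: 7/3  (≤ bound)
a_2 = 7: 51/22  (≤ bound)
a_3 = 2: 109/47  (≤ bound)
a_4 = 5: 596/257  (≤ bound)
a_5 = 3: 1897/818  (> 383, stop)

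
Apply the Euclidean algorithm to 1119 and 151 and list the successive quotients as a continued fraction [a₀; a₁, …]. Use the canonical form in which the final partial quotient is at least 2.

Apply division with remainder until the remainder is 0:
1119 = 7·151 + 62, so a_0 = 7
151 = 2·62 + 27, so a_1 = 2
62 = 2·27 + 8, so a_2 = 2
27 = 3·8 + 3, so a_3 = 3
8 = 2·3 + 2, so a_4 = 2
3 = 1·2 + 1, so a_5 = 1
2 = 2·1 + 0, so a_6 = 2

[7; 2, 2, 3, 2, 1, 2]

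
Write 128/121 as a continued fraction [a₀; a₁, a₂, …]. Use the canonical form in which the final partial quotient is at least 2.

[1; 17, 3, 2]

Apply division with remainder until the remainder is 0:
128 = 1·121 + 7, so a_0 = 1
121 = 17·7 + 2, so a_1 = 17
7 = 3·2 + 1, so a_2 = 3
2 = 2·1 + 0, so a_3 = 2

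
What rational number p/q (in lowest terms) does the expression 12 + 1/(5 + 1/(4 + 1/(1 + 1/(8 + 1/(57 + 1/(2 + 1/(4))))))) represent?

a_0 = 12: 12/1
a_1 = 5: 61/5
a_2 = 4: 256/21
a_3 = 1: 317/26
a_4 = 8: 2792/229
a_5 = 57: 159461/13079
a_6 = 2: 321714/26387
a_7 = 4: 1446317/118627

1446317/118627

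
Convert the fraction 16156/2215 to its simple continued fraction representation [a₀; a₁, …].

[7; 3, 2, 2, 15, 1, 7]

16156 = 7·2215 + 651, so a_0 = 7
2215 = 3·651 + 262, so a_1 = 3
651 = 2·262 + 127, so a_2 = 2
262 = 2·127 + 8, so a_3 = 2
127 = 15·8 + 7, so a_4 = 15
8 = 1·7 + 1, so a_5 = 1
7 = 7·1 + 0, so a_6 = 7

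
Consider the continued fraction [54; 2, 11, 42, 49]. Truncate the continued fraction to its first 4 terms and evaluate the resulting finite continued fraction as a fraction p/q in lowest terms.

Collapse the nested fraction from the inside out:
Start with 42.
11 + 1/(42/1) = 11 + 1/42 = 463/42
2 + 1/(463/42) = 2 + 42/463 = 968/463
54 + 1/(968/463) = 54 + 463/968 = 52735/968

52735/968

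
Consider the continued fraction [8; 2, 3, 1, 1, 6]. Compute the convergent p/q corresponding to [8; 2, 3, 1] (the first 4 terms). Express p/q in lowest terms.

76/9

Starting at the tail and folding back:
Start with 1.
3 + 1/(1/1) = 3 + 1/1 = 4/1
2 + 1/(4/1) = 2 + 1/4 = 9/4
8 + 1/(9/4) = 8 + 4/9 = 76/9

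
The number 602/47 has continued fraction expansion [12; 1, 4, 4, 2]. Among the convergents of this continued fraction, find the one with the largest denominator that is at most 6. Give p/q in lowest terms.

List convergents until the denominator exceeds the bound:
a_0 = 12: 12/1  (≤ bound)
a_1 = 1: 13/1  (≤ bound)
a_2 = 4: 64/5  (≤ bound)
a_3 = 4: 269/21  (> 6, stop)

64/5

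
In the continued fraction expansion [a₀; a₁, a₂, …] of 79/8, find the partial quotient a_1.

1

Run the Euclidean algorithm, recording each quotient:
79 ÷ 8 → quotient 9, remainder 7
8 ÷ 7 → quotient 1, remainder 1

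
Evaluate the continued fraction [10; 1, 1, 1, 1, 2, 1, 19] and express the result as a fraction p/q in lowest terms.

3767/355

a_0 = 10: 10/1
a_1 = 1: 11/1
a_2 = 1: 21/2
a_3 = 1: 32/3
a_4 = 1: 53/5
a_5 = 2: 138/13
a_6 = 1: 191/18
a_7 = 19: 3767/355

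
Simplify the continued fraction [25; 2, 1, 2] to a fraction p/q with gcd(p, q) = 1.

203/8

Start with 2.
1 + 1/(2/1) = 1 + 1/2 = 3/2
2 + 1/(3/2) = 2 + 2/3 = 8/3
25 + 1/(8/3) = 25 + 3/8 = 203/8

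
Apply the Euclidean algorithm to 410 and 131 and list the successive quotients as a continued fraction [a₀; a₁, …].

410 = 3·131 + 17, so a_0 = 3
131 = 7·17 + 12, so a_1 = 7
17 = 1·12 + 5, so a_2 = 1
12 = 2·5 + 2, so a_3 = 2
5 = 2·2 + 1, so a_4 = 2
2 = 2·1 + 0, so a_5 = 2

[3; 7, 1, 2, 2, 2]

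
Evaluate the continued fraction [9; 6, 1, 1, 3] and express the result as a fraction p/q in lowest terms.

421/46

Start with 3.
1 + 1/(3/1) = 1 + 1/3 = 4/3
1 + 1/(4/3) = 1 + 3/4 = 7/4
6 + 1/(7/4) = 6 + 4/7 = 46/7
9 + 1/(46/7) = 9 + 7/46 = 421/46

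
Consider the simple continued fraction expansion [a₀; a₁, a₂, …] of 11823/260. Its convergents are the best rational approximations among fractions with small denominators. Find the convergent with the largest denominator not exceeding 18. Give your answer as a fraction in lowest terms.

List convergents until the denominator exceeds the bound:
a_0 = 45: 45/1  (≤ bound)
a_1 = 2: 91/2  (≤ bound)
a_2 = 8: 773/17  (≤ bound)
a_3 = 1: 864/19  (> 18, stop)

773/17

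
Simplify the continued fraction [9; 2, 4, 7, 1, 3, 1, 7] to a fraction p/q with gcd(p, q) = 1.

26581/2814

Start with 7.
1 + 1/(7/1) = 1 + 1/7 = 8/7
3 + 1/(8/7) = 3 + 7/8 = 31/8
1 + 1/(31/8) = 1 + 8/31 = 39/31
7 + 1/(39/31) = 7 + 31/39 = 304/39
4 + 1/(304/39) = 4 + 39/304 = 1255/304
2 + 1/(1255/304) = 2 + 304/1255 = 2814/1255
9 + 1/(2814/1255) = 9 + 1255/2814 = 26581/2814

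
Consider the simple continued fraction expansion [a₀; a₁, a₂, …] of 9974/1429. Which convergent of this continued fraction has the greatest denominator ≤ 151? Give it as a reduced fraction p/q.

a_0 = 6: 6/1  (≤ bound)
a_1 = 1: 7/1  (≤ bound)
a_2 = 48: 342/49  (≤ bound)
a_3 = 3: 1033/148  (≤ bound)
a_4 = 1: 1375/197  (> 151, stop)

1033/148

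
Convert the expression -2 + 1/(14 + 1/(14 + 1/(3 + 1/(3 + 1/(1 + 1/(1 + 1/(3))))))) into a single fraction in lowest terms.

-31835/16504

Build up convergents one term at a time:
a_0 = -2: -2/1
a_1 = 14: -27/14
a_2 = 14: -380/197
a_3 = 3: -1167/605
a_4 = 3: -3881/2012
a_5 = 1: -5048/2617
a_6 = 1: -8929/4629
a_7 = 3: -31835/16504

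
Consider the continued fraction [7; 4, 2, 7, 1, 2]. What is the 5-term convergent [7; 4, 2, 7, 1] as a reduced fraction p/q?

Start with 1.
7 + 1/(1/1) = 7 + 1/1 = 8/1
2 + 1/(8/1) = 2 + 1/8 = 17/8
4 + 1/(17/8) = 4 + 8/17 = 76/17
7 + 1/(76/17) = 7 + 17/76 = 549/76

549/76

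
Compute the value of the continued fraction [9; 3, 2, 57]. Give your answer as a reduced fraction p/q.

Starting at the tail and folding back:
Start with 57.
2 + 1/(57/1) = 2 + 1/57 = 115/57
3 + 1/(115/57) = 3 + 57/115 = 402/115
9 + 1/(402/115) = 9 + 115/402 = 3733/402

3733/402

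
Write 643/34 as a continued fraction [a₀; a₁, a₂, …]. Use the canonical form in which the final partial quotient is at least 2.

[18; 1, 10, 3]

⌊643/34⌋ = 18, remainder 31
⌊34/31⌋ = 1, remainder 3
⌊31/3⌋ = 10, remainder 1
⌊3/1⌋ = 3, remainder 0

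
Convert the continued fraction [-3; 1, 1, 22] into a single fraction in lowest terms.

Start with 22.
1 + 1/(22/1) = 1 + 1/22 = 23/22
1 + 1/(23/22) = 1 + 22/23 = 45/23
-3 + 1/(45/23) = -3 + 23/45 = -112/45

-112/45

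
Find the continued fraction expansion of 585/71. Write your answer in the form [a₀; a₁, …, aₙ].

585 ÷ 71 → quotient 8, remainder 17
71 ÷ 17 → quotient 4, remainder 3
17 ÷ 3 → quotient 5, remainder 2
3 ÷ 2 → quotient 1, remainder 1
2 ÷ 1 → quotient 2, remainder 0

[8; 4, 5, 1, 2]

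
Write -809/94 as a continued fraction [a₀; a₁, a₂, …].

Repeatedly divide and take the remainder:
⌊-809/94⌋ = -9, remainder 37
⌊94/37⌋ = 2, remainder 20
⌊37/20⌋ = 1, remainder 17
⌊20/17⌋ = 1, remainder 3
⌊17/3⌋ = 5, remainder 2
⌊3/2⌋ = 1, remainder 1
⌊2/1⌋ = 2, remainder 0

[-9; 2, 1, 1, 5, 1, 2]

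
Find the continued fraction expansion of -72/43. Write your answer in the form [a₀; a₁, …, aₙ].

[-2; 3, 14]

Apply division with remainder until the remainder is 0:
⌊-72/43⌋ = -2, remainder 14
⌊43/14⌋ = 3, remainder 1
⌊14/1⌋ = 14, remainder 0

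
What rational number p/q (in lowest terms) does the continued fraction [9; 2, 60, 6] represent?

Start with 6.
60 + 1/(6/1) = 60 + 1/6 = 361/6
2 + 1/(361/6) = 2 + 6/361 = 728/361
9 + 1/(728/361) = 9 + 361/728 = 6913/728

6913/728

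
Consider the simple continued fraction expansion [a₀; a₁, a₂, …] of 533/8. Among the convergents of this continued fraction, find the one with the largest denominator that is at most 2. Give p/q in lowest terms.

133/2

a_0 = 66: 66/1  (≤ bound)
a_1 = 1: 67/1  (≤ bound)
a_2 = 1: 133/2  (≤ bound)
a_3 = 1: 200/3  (> 2, stop)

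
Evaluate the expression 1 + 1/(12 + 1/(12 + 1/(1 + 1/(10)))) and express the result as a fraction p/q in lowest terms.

Compute successive convergents:
a_0 = 1: 1/1
a_1 = 12: 13/12
a_2 = 12: 157/145
a_3 = 1: 170/157
a_4 = 10: 1857/1715

1857/1715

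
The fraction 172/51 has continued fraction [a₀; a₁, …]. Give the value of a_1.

⌊172/51⌋ = 3, remainder 19
⌊51/19⌋ = 2, remainder 13

2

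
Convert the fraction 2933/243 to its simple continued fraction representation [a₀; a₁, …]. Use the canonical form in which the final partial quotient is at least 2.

[12; 14, 3, 2, 2]

2933 = 12·243 + 17, so a_0 = 12
243 = 14·17 + 5, so a_1 = 14
17 = 3·5 + 2, so a_2 = 3
5 = 2·2 + 1, so a_3 = 2
2 = 2·1 + 0, so a_4 = 2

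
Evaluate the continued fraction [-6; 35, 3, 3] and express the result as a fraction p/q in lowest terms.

Start with 3.
3 + 1/(3/1) = 3 + 1/3 = 10/3
35 + 1/(10/3) = 35 + 3/10 = 353/10
-6 + 1/(353/10) = -6 + 10/353 = -2108/353

-2108/353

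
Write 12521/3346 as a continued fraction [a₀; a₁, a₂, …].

[3; 1, 2, 1, 7, 7, 15]

⌊12521/3346⌋ = 3, remainder 2483
⌊3346/2483⌋ = 1, remainder 863
⌊2483/863⌋ = 2, remainder 757
⌊863/757⌋ = 1, remainder 106
⌊757/106⌋ = 7, remainder 15
⌊106/15⌋ = 7, remainder 1
⌊15/1⌋ = 15, remainder 0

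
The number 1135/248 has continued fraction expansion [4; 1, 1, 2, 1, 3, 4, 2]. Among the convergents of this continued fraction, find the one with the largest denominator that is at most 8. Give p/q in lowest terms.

List convergents until the denominator exceeds the bound:
a_0 = 4: 4/1  (≤ bound)
a_1 = 1: 5/1  (≤ bound)
a_2 = 1: 9/2  (≤ bound)
a_3 = 2: 23/5  (≤ bound)
a_4 = 1: 32/7  (≤ bound)
a_5 = 3: 119/26  (> 8, stop)

32/7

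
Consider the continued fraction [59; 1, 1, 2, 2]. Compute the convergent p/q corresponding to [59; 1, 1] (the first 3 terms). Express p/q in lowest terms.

119/2

a_0 = 59: 59/1
a_1 = 1: 60/1
a_2 = 1: 119/2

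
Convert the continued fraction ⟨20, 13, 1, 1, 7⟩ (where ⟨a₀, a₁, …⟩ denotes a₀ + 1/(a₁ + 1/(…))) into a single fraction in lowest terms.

Start with 7.
1 + 1/(7/1) = 1 + 1/7 = 8/7
1 + 1/(8/7) = 1 + 7/8 = 15/8
13 + 1/(15/8) = 13 + 8/15 = 203/15
20 + 1/(203/15) = 20 + 15/203 = 4075/203

4075/203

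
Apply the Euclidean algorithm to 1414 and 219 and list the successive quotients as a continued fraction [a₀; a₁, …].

1414 ÷ 219 → quotient 6, remainder 100
219 ÷ 100 → quotient 2, remainder 19
100 ÷ 19 → quotient 5, remainder 5
19 ÷ 5 → quotient 3, remainder 4
5 ÷ 4 → quotient 1, remainder 1
4 ÷ 1 → quotient 4, remainder 0

[6; 2, 5, 3, 1, 4]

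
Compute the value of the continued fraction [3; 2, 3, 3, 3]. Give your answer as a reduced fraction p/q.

261/76

Start with 3.
3 + 1/(3/1) = 3 + 1/3 = 10/3
3 + 1/(10/3) = 3 + 3/10 = 33/10
2 + 1/(33/10) = 2 + 10/33 = 76/33
3 + 1/(76/33) = 3 + 33/76 = 261/76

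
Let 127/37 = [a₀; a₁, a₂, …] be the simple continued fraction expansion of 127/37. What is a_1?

⌊127/37⌋ = 3, remainder 16
⌊37/16⌋ = 2, remainder 5

2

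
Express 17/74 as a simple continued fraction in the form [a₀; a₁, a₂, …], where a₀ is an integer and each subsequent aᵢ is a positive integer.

[0; 4, 2, 1, 5]

17 ÷ 74 → quotient 0, remainder 17
74 ÷ 17 → quotient 4, remainder 6
17 ÷ 6 → quotient 2, remainder 5
6 ÷ 5 → quotient 1, remainder 1
5 ÷ 1 → quotient 5, remainder 0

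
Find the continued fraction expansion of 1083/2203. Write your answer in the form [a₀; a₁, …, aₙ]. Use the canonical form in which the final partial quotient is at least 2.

1083 ÷ 2203 → quotient 0, remainder 1083
2203 ÷ 1083 → quotient 2, remainder 37
1083 ÷ 37 → quotient 29, remainder 10
37 ÷ 10 → quotient 3, remainder 7
10 ÷ 7 → quotient 1, remainder 3
7 ÷ 3 → quotient 2, remainder 1
3 ÷ 1 → quotient 3, remainder 0

[0; 2, 29, 3, 1, 2, 3]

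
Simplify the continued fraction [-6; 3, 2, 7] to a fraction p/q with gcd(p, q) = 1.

Compute successive convergents:
a_0 = -6: -6/1
a_1 = 3: -17/3
a_2 = 2: -40/7
a_3 = 7: -297/52

-297/52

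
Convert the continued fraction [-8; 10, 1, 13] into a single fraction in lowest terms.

-1210/153

a_0 = -8: -8/1
a_1 = 10: -79/10
a_2 = 1: -87/11
a_3 = 13: -1210/153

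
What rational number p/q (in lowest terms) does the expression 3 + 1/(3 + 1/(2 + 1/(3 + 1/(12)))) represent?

971/295

a_0 = 3: 3/1
a_1 = 3: 10/3
a_2 = 2: 23/7
a_3 = 3: 79/24
a_4 = 12: 971/295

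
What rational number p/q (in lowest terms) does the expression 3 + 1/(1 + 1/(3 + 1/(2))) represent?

Start with 2.
3 + 1/(2/1) = 3 + 1/2 = 7/2
1 + 1/(7/2) = 1 + 2/7 = 9/7
3 + 1/(9/7) = 3 + 7/9 = 34/9

34/9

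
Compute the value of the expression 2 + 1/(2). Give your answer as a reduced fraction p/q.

a_0 = 2: 2/1
a_1 = 2: 5/2

5/2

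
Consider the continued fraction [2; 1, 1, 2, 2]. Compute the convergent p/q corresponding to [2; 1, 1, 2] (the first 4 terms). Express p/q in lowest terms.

Start with 2.
1 + 1/(2/1) = 1 + 1/2 = 3/2
1 + 1/(3/2) = 1 + 2/3 = 5/3
2 + 1/(5/3) = 2 + 3/5 = 13/5

13/5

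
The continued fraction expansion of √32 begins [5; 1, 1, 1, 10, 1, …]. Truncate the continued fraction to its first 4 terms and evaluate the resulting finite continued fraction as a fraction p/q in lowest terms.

17/3

a_0 = 5: 5/1
a_1 = 1: 6/1
a_2 = 1: 11/2
a_3 = 1: 17/3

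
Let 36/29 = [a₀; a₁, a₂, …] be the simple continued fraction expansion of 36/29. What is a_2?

7

36 ÷ 29 → quotient 1, remainder 7
29 ÷ 7 → quotient 4, remainder 1
7 ÷ 1 → quotient 7, remainder 0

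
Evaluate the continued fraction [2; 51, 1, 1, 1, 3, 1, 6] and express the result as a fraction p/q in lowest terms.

9907/4906

Start with 6.
1 + 1/(6/1) = 1 + 1/6 = 7/6
3 + 1/(7/6) = 3 + 6/7 = 27/7
1 + 1/(27/7) = 1 + 7/27 = 34/27
1 + 1/(34/27) = 1 + 27/34 = 61/34
1 + 1/(61/34) = 1 + 34/61 = 95/61
51 + 1/(95/61) = 51 + 61/95 = 4906/95
2 + 1/(4906/95) = 2 + 95/4906 = 9907/4906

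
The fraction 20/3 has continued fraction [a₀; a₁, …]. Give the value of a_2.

2

⌊20/3⌋ = 6, remainder 2
⌊3/2⌋ = 1, remainder 1
⌊2/1⌋ = 2, remainder 0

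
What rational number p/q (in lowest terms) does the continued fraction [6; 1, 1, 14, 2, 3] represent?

1362/209

a_0 = 6: 6/1
a_1 = 1: 7/1
a_2 = 1: 13/2
a_3 = 14: 189/29
a_4 = 2: 391/60
a_5 = 3: 1362/209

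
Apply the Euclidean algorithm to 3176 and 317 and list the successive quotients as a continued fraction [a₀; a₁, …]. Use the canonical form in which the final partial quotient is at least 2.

3176 = 10·317 + 6, so a_0 = 10
317 = 52·6 + 5, so a_1 = 52
6 = 1·5 + 1, so a_2 = 1
5 = 5·1 + 0, so a_3 = 5

[10; 52, 1, 5]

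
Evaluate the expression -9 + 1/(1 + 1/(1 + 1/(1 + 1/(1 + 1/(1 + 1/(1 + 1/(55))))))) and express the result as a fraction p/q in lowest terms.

-6062/723

Use the convergent recurrence hₖ = aₖ·hₖ₋₁ + hₖ₋₂ (and likewise for the denominators kₖ):
a_0 = -9: -9/1
a_1 = 1: -8/1
a_2 = 1: -17/2
a_3 = 1: -25/3
a_4 = 1: -42/5
a_5 = 1: -67/8
a_6 = 1: -109/13
a_7 = 55: -6062/723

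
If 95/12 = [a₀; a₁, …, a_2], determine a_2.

Repeatedly divide and take the remainder:
95 = 7·12 + 11, so a_0 = 7
12 = 1·11 + 1, so a_1 = 1
11 = 11·1 + 0, so a_2 = 11

11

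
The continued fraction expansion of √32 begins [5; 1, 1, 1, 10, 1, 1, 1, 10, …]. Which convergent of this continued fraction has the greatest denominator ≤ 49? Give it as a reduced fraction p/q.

a_0 = 5: 5/1  (≤ bound)
a_1 = 1: 6/1  (≤ bound)
a_2 = 1: 11/2  (≤ bound)
a_3 = 1: 17/3  (≤ bound)
a_4 = 10: 181/32  (≤ bound)
a_5 = 1: 198/35  (≤ bound)
a_6 = 1: 379/67  (> 49, stop)

198/35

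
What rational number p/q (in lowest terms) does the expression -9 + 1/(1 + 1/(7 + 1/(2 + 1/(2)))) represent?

Work from the innermost term outward:
Start with 2.
2 + 1/(2/1) = 2 + 1/2 = 5/2
7 + 1/(5/2) = 7 + 2/5 = 37/5
1 + 1/(37/5) = 1 + 5/37 = 42/37
-9 + 1/(42/37) = -9 + 37/42 = -341/42

-341/42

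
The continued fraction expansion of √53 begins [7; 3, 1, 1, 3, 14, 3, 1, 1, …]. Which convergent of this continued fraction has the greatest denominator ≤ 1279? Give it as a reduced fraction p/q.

a_0 = 7: 7/1  (≤ bound)
a_1 = 3: 22/3  (≤ bound)
a_2 = 1: 29/4  (≤ bound)
a_3 = 1: 51/7  (≤ bound)
a_4 = 3: 182/25  (≤ bound)
a_5 = 14: 2599/357  (≤ bound)
a_6 = 3: 7979/1096  (≤ bound)
a_7 = 1: 10578/1453  (> 1279, stop)

7979/1096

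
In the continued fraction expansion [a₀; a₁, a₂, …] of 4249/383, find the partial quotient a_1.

10

4249 = 11·383 + 36, so a_0 = 11
383 = 10·36 + 23, so a_1 = 10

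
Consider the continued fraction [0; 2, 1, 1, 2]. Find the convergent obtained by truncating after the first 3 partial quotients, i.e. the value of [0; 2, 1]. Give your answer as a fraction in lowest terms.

a_0 = 0: 0/1
a_1 = 2: 1/2
a_2 = 1: 1/3

1/3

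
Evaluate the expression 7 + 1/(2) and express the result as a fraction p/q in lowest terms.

15/2

Collapse the nested fraction from the inside out:
Start with 2.
7 + 1/(2/1) = 7 + 1/2 = 15/2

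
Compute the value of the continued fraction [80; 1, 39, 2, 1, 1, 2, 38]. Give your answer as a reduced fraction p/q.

1631813/20152

Start with 38.
2 + 1/(38/1) = 2 + 1/38 = 77/38
1 + 1/(77/38) = 1 + 38/77 = 115/77
1 + 1/(115/77) = 1 + 77/115 = 192/115
2 + 1/(192/115) = 2 + 115/192 = 499/192
39 + 1/(499/192) = 39 + 192/499 = 19653/499
1 + 1/(19653/499) = 1 + 499/19653 = 20152/19653
80 + 1/(20152/19653) = 80 + 19653/20152 = 1631813/20152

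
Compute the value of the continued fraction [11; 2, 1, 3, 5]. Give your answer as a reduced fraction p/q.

659/58

Start with 5.
3 + 1/(5/1) = 3 + 1/5 = 16/5
1 + 1/(16/5) = 1 + 5/16 = 21/16
2 + 1/(21/16) = 2 + 16/21 = 58/21
11 + 1/(58/21) = 11 + 21/58 = 659/58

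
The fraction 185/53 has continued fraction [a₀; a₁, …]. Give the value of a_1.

2

185 = 3·53 + 26, so a_0 = 3
53 = 2·26 + 1, so a_1 = 2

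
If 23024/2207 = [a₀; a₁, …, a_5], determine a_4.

4

23024 = 10·2207 + 954, so a_0 = 10
2207 = 2·954 + 299, so a_1 = 2
954 = 3·299 + 57, so a_2 = 3
299 = 5·57 + 14, so a_3 = 5
57 = 4·14 + 1, so a_4 = 4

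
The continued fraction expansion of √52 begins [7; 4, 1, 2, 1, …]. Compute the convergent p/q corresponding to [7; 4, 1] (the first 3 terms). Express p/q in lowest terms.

a_0 = 7: 7/1
a_1 = 4: 29/4
a_2 = 1: 36/5

36/5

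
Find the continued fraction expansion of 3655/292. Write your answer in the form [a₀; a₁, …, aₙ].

[12; 1, 1, 14, 10]

⌊3655/292⌋ = 12, remainder 151
⌊292/151⌋ = 1, remainder 141
⌊151/141⌋ = 1, remainder 10
⌊141/10⌋ = 14, remainder 1
⌊10/1⌋ = 10, remainder 0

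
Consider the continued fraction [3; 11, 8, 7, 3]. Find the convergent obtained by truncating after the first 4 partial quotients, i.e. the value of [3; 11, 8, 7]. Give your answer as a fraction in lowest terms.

Work from the innermost term outward:
Start with 7.
8 + 1/(7/1) = 8 + 1/7 = 57/7
11 + 1/(57/7) = 11 + 7/57 = 634/57
3 + 1/(634/57) = 3 + 57/634 = 1959/634

1959/634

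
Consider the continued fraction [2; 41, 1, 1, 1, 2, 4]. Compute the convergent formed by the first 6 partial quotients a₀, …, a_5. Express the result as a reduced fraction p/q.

674/333

Start with 2.
1 + 1/(2/1) = 1 + 1/2 = 3/2
1 + 1/(3/2) = 1 + 2/3 = 5/3
1 + 1/(5/3) = 1 + 3/5 = 8/5
41 + 1/(8/5) = 41 + 5/8 = 333/8
2 + 1/(333/8) = 2 + 8/333 = 674/333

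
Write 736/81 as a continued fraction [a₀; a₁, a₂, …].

[9; 11, 1, 1, 3]

736 ÷ 81 → quotient 9, remainder 7
81 ÷ 7 → quotient 11, remainder 4
7 ÷ 4 → quotient 1, remainder 3
4 ÷ 3 → quotient 1, remainder 1
3 ÷ 1 → quotient 3, remainder 0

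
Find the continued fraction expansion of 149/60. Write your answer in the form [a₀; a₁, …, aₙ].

[2; 2, 14, 2]

149 = 2·60 + 29, so a_0 = 2
60 = 2·29 + 2, so a_1 = 2
29 = 14·2 + 1, so a_2 = 14
2 = 2·1 + 0, so a_3 = 2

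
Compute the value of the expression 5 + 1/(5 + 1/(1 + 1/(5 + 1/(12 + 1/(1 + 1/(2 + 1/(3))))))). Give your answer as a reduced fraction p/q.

23297/4505

a_0 = 5: 5/1
a_1 = 5: 26/5
a_2 = 1: 31/6
a_3 = 5: 181/35
a_4 = 12: 2203/426
a_5 = 1: 2384/461
a_6 = 2: 6971/1348
a_7 = 3: 23297/4505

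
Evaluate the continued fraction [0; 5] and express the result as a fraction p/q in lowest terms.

a_0 = 0: 0/1
a_1 = 5: 1/5

1/5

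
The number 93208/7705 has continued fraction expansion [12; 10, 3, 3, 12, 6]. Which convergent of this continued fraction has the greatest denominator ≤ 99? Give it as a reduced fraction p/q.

a_0 = 12: 12/1  (≤ bound)
a_1 = 10: 121/10  (≤ bound)
a_2 = 3: 375/31  (≤ bound)
a_3 = 3: 1246/103  (> 99, stop)

375/31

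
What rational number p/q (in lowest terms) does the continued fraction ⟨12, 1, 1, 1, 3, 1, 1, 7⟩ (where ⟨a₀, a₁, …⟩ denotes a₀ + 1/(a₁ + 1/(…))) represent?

2389/189

Use the convergent recurrence hₖ = aₖ·hₖ₋₁ + hₖ₋₂ (and likewise for the denominators kₖ):
a_0 = 12: 12/1
a_1 = 1: 13/1
a_2 = 1: 25/2
a_3 = 1: 38/3
a_4 = 3: 139/11
a_5 = 1: 177/14
a_6 = 1: 316/25
a_7 = 7: 2389/189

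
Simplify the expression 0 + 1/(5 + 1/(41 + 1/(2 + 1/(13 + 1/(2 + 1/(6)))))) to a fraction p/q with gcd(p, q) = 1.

15058/75653

a_0 = 0: 0/1
a_1 = 5: 1/5
a_2 = 41: 41/206
a_3 = 2: 83/417
a_4 = 13: 1120/5627
a_5 = 2: 2323/11671
a_6 = 6: 15058/75653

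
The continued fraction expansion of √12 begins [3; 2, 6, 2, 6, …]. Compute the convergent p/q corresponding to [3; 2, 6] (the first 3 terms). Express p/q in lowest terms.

45/13

Start with 6.
2 + 1/(6/1) = 2 + 1/6 = 13/6
3 + 1/(13/6) = 3 + 6/13 = 45/13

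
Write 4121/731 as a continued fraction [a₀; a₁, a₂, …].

[5; 1, 1, 1, 3, 7, 9]

⌊4121/731⌋ = 5, remainder 466
⌊731/466⌋ = 1, remainder 265
⌊466/265⌋ = 1, remainder 201
⌊265/201⌋ = 1, remainder 64
⌊201/64⌋ = 3, remainder 9
⌊64/9⌋ = 7, remainder 1
⌊9/1⌋ = 9, remainder 0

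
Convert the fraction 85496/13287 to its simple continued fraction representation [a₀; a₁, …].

[6; 2, 3, 3, 8, 5, 4, 3]

⌊85496/13287⌋ = 6, remainder 5774
⌊13287/5774⌋ = 2, remainder 1739
⌊5774/1739⌋ = 3, remainder 557
⌊1739/557⌋ = 3, remainder 68
⌊557/68⌋ = 8, remainder 13
⌊68/13⌋ = 5, remainder 3
⌊13/3⌋ = 4, remainder 1
⌊3/1⌋ = 3, remainder 0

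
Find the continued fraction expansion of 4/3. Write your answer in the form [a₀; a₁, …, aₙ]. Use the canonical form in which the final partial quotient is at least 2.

Run the Euclidean algorithm, recording each quotient:
4 = 1·3 + 1, so a_0 = 1
3 = 3·1 + 0, so a_1 = 3

[1; 3]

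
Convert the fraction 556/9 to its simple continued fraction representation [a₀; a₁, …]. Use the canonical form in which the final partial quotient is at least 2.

556 ÷ 9 → quotient 61, remainder 7
9 ÷ 7 → quotient 1, remainder 2
7 ÷ 2 → quotient 3, remainder 1
2 ÷ 1 → quotient 2, remainder 0

[61; 1, 3, 2]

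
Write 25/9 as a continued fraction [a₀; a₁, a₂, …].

[2; 1, 3, 2]

Repeatedly divide and take the remainder:
25 = 2·9 + 7, so a_0 = 2
9 = 1·7 + 2, so a_1 = 1
7 = 3·2 + 1, so a_2 = 3
2 = 2·1 + 0, so a_3 = 2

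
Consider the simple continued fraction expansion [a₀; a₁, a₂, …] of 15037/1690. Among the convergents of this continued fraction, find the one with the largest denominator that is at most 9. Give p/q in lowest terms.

a_0 = 8: 8/1  (≤ bound)
a_1 = 1: 9/1  (≤ bound)
a_2 = 8: 80/9  (≤ bound)
a_3 = 1: 89/10  (> 9, stop)

80/9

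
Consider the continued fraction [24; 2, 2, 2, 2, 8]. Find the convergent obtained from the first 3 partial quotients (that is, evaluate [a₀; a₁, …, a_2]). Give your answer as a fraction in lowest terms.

122/5

a_0 = 24: 24/1
a_1 = 2: 49/2
a_2 = 2: 122/5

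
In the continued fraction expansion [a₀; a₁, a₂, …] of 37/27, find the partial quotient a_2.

1

Apply division with remainder until the remainder is 0:
37 ÷ 27 → quotient 1, remainder 10
27 ÷ 10 → quotient 2, remainder 7
10 ÷ 7 → quotient 1, remainder 3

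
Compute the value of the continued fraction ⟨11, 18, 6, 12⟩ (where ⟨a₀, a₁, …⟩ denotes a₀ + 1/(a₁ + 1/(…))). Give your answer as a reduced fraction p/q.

14659/1326

Work from the innermost term outward:
Start with 12.
6 + 1/(12/1) = 6 + 1/12 = 73/12
18 + 1/(73/12) = 18 + 12/73 = 1326/73
11 + 1/(1326/73) = 11 + 73/1326 = 14659/1326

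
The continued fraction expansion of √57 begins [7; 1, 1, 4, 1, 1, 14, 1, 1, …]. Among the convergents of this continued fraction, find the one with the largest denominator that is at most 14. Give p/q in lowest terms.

List convergents until the denominator exceeds the bound:
a_0 = 7: 7/1  (≤ bound)
a_1 = 1: 8/1  (≤ bound)
a_2 = 1: 15/2  (≤ bound)
a_3 = 4: 68/9  (≤ bound)
a_4 = 1: 83/11  (≤ bound)
a_5 = 1: 151/20  (> 14, stop)

83/11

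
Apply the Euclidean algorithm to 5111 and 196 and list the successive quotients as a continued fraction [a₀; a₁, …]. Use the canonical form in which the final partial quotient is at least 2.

5111 ÷ 196 → quotient 26, remainder 15
196 ÷ 15 → quotient 13, remainder 1
15 ÷ 1 → quotient 15, remainder 0

[26; 13, 15]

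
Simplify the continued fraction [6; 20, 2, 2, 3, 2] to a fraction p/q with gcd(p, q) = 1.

4815/796

a_0 = 6: 6/1
a_1 = 20: 121/20
a_2 = 2: 248/41
a_3 = 2: 617/102
a_4 = 3: 2099/347
a_5 = 2: 4815/796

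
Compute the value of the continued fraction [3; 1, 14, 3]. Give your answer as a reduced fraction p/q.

Use the convergent recurrence hₖ = aₖ·hₖ₋₁ + hₖ₋₂ (and likewise for the denominators kₖ):
a_0 = 3: 3/1
a_1 = 1: 4/1
a_2 = 14: 59/15
a_3 = 3: 181/46

181/46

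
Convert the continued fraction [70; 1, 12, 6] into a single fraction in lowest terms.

a_0 = 70: 70/1
a_1 = 1: 71/1
a_2 = 12: 922/13
a_3 = 6: 5603/79

5603/79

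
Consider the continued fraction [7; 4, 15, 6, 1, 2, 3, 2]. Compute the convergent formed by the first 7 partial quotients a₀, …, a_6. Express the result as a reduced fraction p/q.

Collapse the nested fraction from the inside out:
Start with 3.
2 + 1/(3/1) = 2 + 1/3 = 7/3
1 + 1/(7/3) = 1 + 3/7 = 10/7
6 + 1/(10/7) = 6 + 7/10 = 67/10
15 + 1/(67/10) = 15 + 10/67 = 1015/67
4 + 1/(1015/67) = 4 + 67/1015 = 4127/1015
7 + 1/(4127/1015) = 7 + 1015/4127 = 29904/4127

29904/4127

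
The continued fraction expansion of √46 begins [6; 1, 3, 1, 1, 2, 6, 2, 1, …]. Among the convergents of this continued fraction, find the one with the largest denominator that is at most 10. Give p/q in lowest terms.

List convergents until the denominator exceeds the bound:
a_0 = 6: 6/1  (≤ bound)
a_1 = 1: 7/1  (≤ bound)
a_2 = 3: 27/4  (≤ bound)
a_3 = 1: 34/5  (≤ bound)
a_4 = 1: 61/9  (≤ bound)
a_5 = 2: 156/23  (> 10, stop)

61/9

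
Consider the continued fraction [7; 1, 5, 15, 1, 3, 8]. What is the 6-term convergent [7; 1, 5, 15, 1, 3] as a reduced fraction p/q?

2993/382

Start with 3.
1 + 1/(3/1) = 1 + 1/3 = 4/3
15 + 1/(4/3) = 15 + 3/4 = 63/4
5 + 1/(63/4) = 5 + 4/63 = 319/63
1 + 1/(319/63) = 1 + 63/319 = 382/319
7 + 1/(382/319) = 7 + 319/382 = 2993/382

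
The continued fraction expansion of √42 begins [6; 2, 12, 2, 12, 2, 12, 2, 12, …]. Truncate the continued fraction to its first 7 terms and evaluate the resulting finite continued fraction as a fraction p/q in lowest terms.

Start with 12.
2 + 1/(12/1) = 2 + 1/12 = 25/12
12 + 1/(25/12) = 12 + 12/25 = 312/25
2 + 1/(312/25) = 2 + 25/312 = 649/312
12 + 1/(649/312) = 12 + 312/649 = 8100/649
2 + 1/(8100/649) = 2 + 649/8100 = 16849/8100
6 + 1/(16849/8100) = 6 + 8100/16849 = 109194/16849

109194/16849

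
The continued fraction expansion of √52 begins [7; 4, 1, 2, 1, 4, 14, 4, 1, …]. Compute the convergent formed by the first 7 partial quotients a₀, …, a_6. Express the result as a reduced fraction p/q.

9223/1279

a_0 = 7: 7/1
a_1 = 4: 29/4
a_2 = 1: 36/5
a_3 = 2: 101/14
a_4 = 1: 137/19
a_5 = 4: 649/90
a_6 = 14: 9223/1279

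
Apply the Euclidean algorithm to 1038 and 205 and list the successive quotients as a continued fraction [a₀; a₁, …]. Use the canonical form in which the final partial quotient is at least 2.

[5; 15, 1, 3, 3]

1038 ÷ 205 → quotient 5, remainder 13
205 ÷ 13 → quotient 15, remainder 10
13 ÷ 10 → quotient 1, remainder 3
10 ÷ 3 → quotient 3, remainder 1
3 ÷ 1 → quotient 3, remainder 0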